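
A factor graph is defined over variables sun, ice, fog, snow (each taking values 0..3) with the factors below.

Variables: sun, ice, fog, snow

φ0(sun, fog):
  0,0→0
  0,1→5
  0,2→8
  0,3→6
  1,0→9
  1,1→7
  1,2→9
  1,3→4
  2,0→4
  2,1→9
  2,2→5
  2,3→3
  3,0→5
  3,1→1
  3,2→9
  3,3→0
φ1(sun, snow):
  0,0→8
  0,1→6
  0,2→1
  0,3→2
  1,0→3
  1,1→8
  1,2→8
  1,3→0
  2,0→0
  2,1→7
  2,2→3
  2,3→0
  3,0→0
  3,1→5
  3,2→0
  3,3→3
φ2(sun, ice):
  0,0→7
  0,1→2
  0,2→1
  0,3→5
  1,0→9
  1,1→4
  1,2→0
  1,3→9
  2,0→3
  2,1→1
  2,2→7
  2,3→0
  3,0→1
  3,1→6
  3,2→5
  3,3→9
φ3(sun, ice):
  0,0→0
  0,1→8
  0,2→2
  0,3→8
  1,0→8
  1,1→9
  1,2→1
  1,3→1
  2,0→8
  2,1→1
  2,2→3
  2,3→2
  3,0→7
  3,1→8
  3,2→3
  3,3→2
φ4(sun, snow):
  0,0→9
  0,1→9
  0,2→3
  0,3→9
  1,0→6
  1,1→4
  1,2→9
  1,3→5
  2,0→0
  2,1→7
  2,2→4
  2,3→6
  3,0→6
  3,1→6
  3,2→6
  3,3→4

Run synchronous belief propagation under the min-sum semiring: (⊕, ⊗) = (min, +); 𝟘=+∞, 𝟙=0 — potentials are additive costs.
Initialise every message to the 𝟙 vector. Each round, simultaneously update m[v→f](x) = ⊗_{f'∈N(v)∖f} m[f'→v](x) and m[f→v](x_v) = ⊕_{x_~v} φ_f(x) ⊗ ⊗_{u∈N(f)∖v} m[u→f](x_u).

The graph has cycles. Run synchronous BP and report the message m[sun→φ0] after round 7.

message @ round 7 = [27, 27, 19, 24]

init: all messages = 𝟙 over 4 values
r1 m[φ0→sun] = [0, 4, 3, 0]
r1 m[φ0→fog] = [0, 1, 5, 0]
r1 m[φ1→sun] = [1, 0, 0, 0]
r1 m[φ1→snow] = [0, 5, 0, 0]
r1 m[φ2→sun] = [1, 0, 0, 1]
r1 m[φ2→ice] = [1, 1, 0, 0]
r1 m[φ3→sun] = [0, 1, 1, 2]
r1 m[φ3→ice] = [0, 1, 1, 1]
r1 m[φ4→sun] = [3, 4, 0, 4]
r1 m[φ4→snow] = [0, 4, 3, 4]
r1 m[sun→φ0] = [0, 0, 0, 0]
r1 m[sun→φ1] = [0, 0, 0, 0]
r1 m[sun→φ2] = [0, 0, 0, 0]
r1 m[sun→φ3] = [0, 0, 0, 0]
r1 m[sun→φ4] = [0, 0, 0, 0]
r1 m[ice→φ2] = [0, 0, 0, 0]
r1 m[ice→φ3] = [0, 0, 0, 0]
r1 m[fog→φ0] = [0, 0, 0, 0]
r1 m[snow→φ1] = [0, 0, 0, 0]
r1 m[snow→φ4] = [0, 0, 0, 0]
r2 m[φ0→sun] = [0, 4, 3, 0]
r2 m[φ0→fog] = [0, 1, 5, 0]
r2 m[φ1→sun] = [1, 0, 0, 0]
r2 m[φ1→snow] = [0, 5, 0, 0]
r2 m[φ2→sun] = [1, 0, 0, 1]
r2 m[φ2→ice] = [1, 1, 0, 0]
r2 m[φ3→sun] = [0, 1, 1, 2]
r2 m[φ3→ice] = [0, 1, 1, 1]
r2 m[φ4→sun] = [3, 4, 0, 4]
r2 m[φ4→snow] = [0, 4, 3, 4]
r2 m[sun→φ0] = [5, 5, 1, 7]
r2 m[sun→φ1] = [4, 9, 4, 7]
r2 m[sun→φ2] = [4, 9, 4, 6]
r2 m[sun→φ3] = [5, 8, 3, 5]
r2 m[sun→φ4] = [2, 5, 4, 3]
r2 m[ice→φ2] = [0, 1, 1, 1]
r2 m[ice→φ3] = [1, 1, 0, 0]
r2 m[fog→φ0] = [0, 0, 0, 0]
r2 m[snow→φ1] = [0, 4, 3, 4]
r2 m[snow→φ4] = [0, 5, 0, 0]
r3 m[φ0→sun] = [0, 4, 3, 0]
r3 m[φ0→fog] = [5, 8, 6, 4]
r3 m[φ1→sun] = [4, 3, 0, 0]
r3 m[φ1→snow] = [4, 10, 5, 4]
r3 m[φ2→sun] = [2, 1, 1, 1]
r3 m[φ2→ice] = [7, 5, 5, 4]
r3 m[φ3→sun] = [1, 1, 2, 2]
r3 m[φ3→ice] = [5, 4, 6, 5]
r3 m[φ4→sun] = [3, 5, 0, 4]
r3 m[φ4→snow] = [4, 9, 5, 7]
r3 m[sun→φ0] = [5, 5, 1, 7]
r3 m[sun→φ1] = [4, 9, 4, 7]
r3 m[sun→φ2] = [4, 9, 4, 6]
r3 m[sun→φ3] = [5, 8, 3, 5]
r3 m[sun→φ4] = [2, 5, 4, 3]
r3 m[ice→φ2] = [0, 1, 1, 1]
r3 m[ice→φ3] = [1, 1, 0, 0]
r3 m[fog→φ0] = [0, 0, 0, 0]
r3 m[snow→φ1] = [0, 4, 3, 4]
r3 m[snow→φ4] = [0, 5, 0, 0]
r4 m[φ0→sun] = [0, 4, 3, 0]
r4 m[φ0→fog] = [5, 8, 6, 4]
r4 m[φ1→sun] = [4, 3, 0, 0]
r4 m[φ1→snow] = [4, 10, 5, 4]
r4 m[φ2→sun] = [2, 1, 1, 1]
r4 m[φ2→ice] = [7, 5, 5, 4]
r4 m[φ3→sun] = [1, 1, 2, 2]
r4 m[φ3→ice] = [5, 4, 6, 5]
r4 m[φ4→sun] = [3, 5, 0, 4]
r4 m[φ4→snow] = [4, 9, 5, 7]
r4 m[sun→φ0] = [10, 10, 3, 7]
r4 m[sun→φ1] = [6, 11, 6, 7]
r4 m[sun→φ2] = [8, 13, 5, 6]
r4 m[sun→φ3] = [9, 13, 4, 5]
r4 m[sun→φ4] = [7, 9, 6, 3]
r4 m[ice→φ2] = [5, 4, 6, 5]
r4 m[ice→φ3] = [7, 5, 5, 4]
r4 m[fog→φ0] = [0, 0, 0, 0]
r4 m[snow→φ1] = [4, 9, 5, 7]
r4 m[snow→φ4] = [4, 10, 5, 4]
r5 m[φ0→sun] = [0, 4, 3, 0]
r5 m[φ0→fog] = [7, 8, 8, 6]
r5 m[φ1→sun] = [6, 7, 4, 4]
r5 m[φ1→snow] = [6, 12, 7, 6]
r5 m[φ2→sun] = [6, 6, 5, 6]
r5 m[φ2→ice] = [7, 6, 9, 5]
r5 m[φ3→sun] = [7, 5, 6, 6]
r5 m[φ3→ice] = [9, 5, 7, 6]
r5 m[φ4→sun] = [8, 9, 4, 8]
r5 m[φ4→snow] = [6, 9, 9, 7]
r5 m[sun→φ0] = [10, 10, 3, 7]
r5 m[sun→φ1] = [6, 11, 6, 7]
r5 m[sun→φ2] = [8, 13, 5, 6]
r5 m[sun→φ3] = [9, 13, 4, 5]
r5 m[sun→φ4] = [7, 9, 6, 3]
r5 m[ice→φ2] = [5, 4, 6, 5]
r5 m[ice→φ3] = [7, 5, 5, 4]
r5 m[fog→φ0] = [0, 0, 0, 0]
r5 m[snow→φ1] = [4, 9, 5, 7]
r5 m[snow→φ4] = [4, 10, 5, 4]
r6 m[φ0→sun] = [0, 4, 3, 0]
r6 m[φ0→fog] = [7, 8, 8, 6]
r6 m[φ1→sun] = [6, 7, 4, 4]
r6 m[φ1→snow] = [6, 12, 7, 6]
r6 m[φ2→sun] = [6, 6, 5, 6]
r6 m[φ2→ice] = [7, 6, 9, 5]
r6 m[φ3→sun] = [7, 5, 6, 6]
r6 m[φ3→ice] = [9, 5, 7, 6]
r6 m[φ4→sun] = [8, 9, 4, 8]
r6 m[φ4→snow] = [6, 9, 9, 7]
r6 m[sun→φ0] = [27, 27, 19, 24]
r6 m[sun→φ1] = [21, 24, 18, 20]
r6 m[sun→φ2] = [21, 25, 17, 18]
r6 m[sun→φ3] = [20, 26, 16, 18]
r6 m[sun→φ4] = [19, 22, 18, 16]
r6 m[ice→φ2] = [9, 5, 7, 6]
r6 m[ice→φ3] = [7, 6, 9, 5]
r6 m[fog→φ0] = [0, 0, 0, 0]
r6 m[snow→φ1] = [6, 9, 9, 7]
r6 m[snow→φ4] = [6, 12, 7, 6]
r7 m[φ0→sun] = [0, 4, 3, 0]
r7 m[φ0→fog] = [23, 25, 24, 22]
r7 m[φ1→sun] = [9, 7, 6, 6]
r7 m[φ1→snow] = [18, 25, 20, 18]
r7 m[φ2→sun] = [7, 7, 6, 10]
r7 m[φ2→ice] = [19, 18, 22, 17]
r7 m[φ3→sun] = [7, 6, 7, 7]
r7 m[φ3→ice] = [20, 17, 19, 18]
r7 m[φ4→sun] = [10, 11, 6, 10]
r7 m[φ4→snow] = [18, 22, 22, 20]
r7 m[sun→φ0] = [27, 27, 19, 24]
r7 m[sun→φ1] = [21, 24, 18, 20]
r7 m[sun→φ2] = [21, 25, 17, 18]
r7 m[sun→φ3] = [20, 26, 16, 18]
r7 m[sun→φ4] = [19, 22, 18, 16]
r7 m[ice→φ2] = [9, 5, 7, 6]
r7 m[ice→φ3] = [7, 6, 9, 5]
r7 m[fog→φ0] = [0, 0, 0, 0]
r7 m[snow→φ1] = [6, 9, 9, 7]
r7 m[snow→φ4] = [6, 12, 7, 6]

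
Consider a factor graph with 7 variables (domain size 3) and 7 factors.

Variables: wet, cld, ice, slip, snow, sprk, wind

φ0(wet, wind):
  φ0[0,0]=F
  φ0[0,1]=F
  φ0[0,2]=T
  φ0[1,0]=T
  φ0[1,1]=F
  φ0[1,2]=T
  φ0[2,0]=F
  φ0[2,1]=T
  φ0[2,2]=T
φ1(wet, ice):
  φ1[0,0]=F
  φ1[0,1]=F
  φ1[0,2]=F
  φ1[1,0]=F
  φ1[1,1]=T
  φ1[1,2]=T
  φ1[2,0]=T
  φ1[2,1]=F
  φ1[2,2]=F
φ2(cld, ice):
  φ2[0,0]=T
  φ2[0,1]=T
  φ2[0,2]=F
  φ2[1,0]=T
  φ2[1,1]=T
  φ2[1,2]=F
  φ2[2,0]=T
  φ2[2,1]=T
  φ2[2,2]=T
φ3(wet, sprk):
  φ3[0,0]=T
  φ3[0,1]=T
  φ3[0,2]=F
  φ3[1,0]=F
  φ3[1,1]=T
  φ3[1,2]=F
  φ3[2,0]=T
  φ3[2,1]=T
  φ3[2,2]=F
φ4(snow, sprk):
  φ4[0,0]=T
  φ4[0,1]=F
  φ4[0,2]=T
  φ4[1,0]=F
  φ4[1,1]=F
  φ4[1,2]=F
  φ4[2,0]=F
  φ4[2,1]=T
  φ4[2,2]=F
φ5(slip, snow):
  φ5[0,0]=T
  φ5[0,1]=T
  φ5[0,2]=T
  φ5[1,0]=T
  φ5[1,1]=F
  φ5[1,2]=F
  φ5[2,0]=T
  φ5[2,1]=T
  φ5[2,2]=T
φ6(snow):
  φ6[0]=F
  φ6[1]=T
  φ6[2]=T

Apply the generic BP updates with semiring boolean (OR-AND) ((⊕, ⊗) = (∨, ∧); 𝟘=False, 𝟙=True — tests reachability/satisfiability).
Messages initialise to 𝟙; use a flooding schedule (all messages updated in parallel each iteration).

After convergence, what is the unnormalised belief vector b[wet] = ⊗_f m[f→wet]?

b[wet] = [F, T, T]

init: all messages = 𝟙 over 3 values
r1 m[φ0→wet] = [T, T, T]
r1 m[φ0→wind] = [T, T, T]
r1 m[φ1→wet] = [F, T, T]
r1 m[φ1→ice] = [T, T, T]
r1 m[φ2→cld] = [T, T, T]
r1 m[φ2→ice] = [T, T, T]
r1 m[φ3→wet] = [T, T, T]
r1 m[φ3→sprk] = [T, T, F]
r1 m[φ4→snow] = [T, F, T]
r1 m[φ4→sprk] = [T, T, T]
r1 m[φ5→slip] = [T, T, T]
r1 m[φ5→snow] = [T, T, T]
r1 m[φ6→snow] = [F, T, T]
r1 m[wet→φ0] = [T, T, T]
r1 m[wet→φ1] = [T, T, T]
r1 m[wet→φ3] = [T, T, T]
r1 m[cld→φ2] = [T, T, T]
r1 m[ice→φ1] = [T, T, T]
r1 m[ice→φ2] = [T, T, T]
r1 m[slip→φ5] = [T, T, T]
r1 m[snow→φ4] = [T, T, T]
r1 m[snow→φ5] = [T, T, T]
r1 m[snow→φ6] = [T, T, T]
r1 m[sprk→φ3] = [T, T, T]
r1 m[sprk→φ4] = [T, T, T]
r1 m[wind→φ0] = [T, T, T]
r2 m[φ0→wet] = [T, T, T]
r2 m[φ0→wind] = [T, T, T]
r2 m[φ1→wet] = [F, T, T]
r2 m[φ1→ice] = [T, T, T]
r2 m[φ2→cld] = [T, T, T]
r2 m[φ2→ice] = [T, T, T]
r2 m[φ3→wet] = [T, T, T]
r2 m[φ3→sprk] = [T, T, F]
r2 m[φ4→snow] = [T, F, T]
r2 m[φ4→sprk] = [T, T, T]
r2 m[φ5→slip] = [T, T, T]
r2 m[φ5→snow] = [T, T, T]
r2 m[φ6→snow] = [F, T, T]
r2 m[wet→φ0] = [F, T, T]
r2 m[wet→φ1] = [T, T, T]
r2 m[wet→φ3] = [F, T, T]
r2 m[cld→φ2] = [T, T, T]
r2 m[ice→φ1] = [T, T, T]
r2 m[ice→φ2] = [T, T, T]
r2 m[slip→φ5] = [T, T, T]
r2 m[snow→φ4] = [F, T, T]
r2 m[snow→φ5] = [F, F, T]
r2 m[snow→φ6] = [T, F, T]
r2 m[sprk→φ3] = [T, T, T]
r2 m[sprk→φ4] = [T, T, F]
r2 m[wind→φ0] = [T, T, T]
r3 m[φ0→wet] = [T, T, T]
r3 m[φ0→wind] = [T, T, T]
r3 m[φ1→wet] = [F, T, T]
r3 m[φ1→ice] = [T, T, T]
r3 m[φ2→cld] = [T, T, T]
r3 m[φ2→ice] = [T, T, T]
r3 m[φ3→wet] = [T, T, T]
r3 m[φ3→sprk] = [T, T, F]
r3 m[φ4→snow] = [T, F, T]
r3 m[φ4→sprk] = [F, T, F]
r3 m[φ5→slip] = [T, F, T]
r3 m[φ5→snow] = [T, T, T]
r3 m[φ6→snow] = [F, T, T]
r3 m[wet→φ0] = [F, T, T]
r3 m[wet→φ1] = [T, T, T]
r3 m[wet→φ3] = [F, T, T]
r3 m[cld→φ2] = [T, T, T]
r3 m[ice→φ1] = [T, T, T]
r3 m[ice→φ2] = [T, T, T]
r3 m[slip→φ5] = [T, T, T]
r3 m[snow→φ4] = [F, T, T]
r3 m[snow→φ5] = [F, F, T]
r3 m[snow→φ6] = [T, F, T]
r3 m[sprk→φ3] = [T, T, T]
r3 m[sprk→φ4] = [T, T, F]
r3 m[wind→φ0] = [T, T, T]
r4 m[φ0→wet] = [T, T, T]
r4 m[φ0→wind] = [T, T, T]
r4 m[φ1→wet] = [F, T, T]
r4 m[φ1→ice] = [T, T, T]
r4 m[φ2→cld] = [T, T, T]
r4 m[φ2→ice] = [T, T, T]
r4 m[φ3→wet] = [T, T, T]
r4 m[φ3→sprk] = [T, T, F]
r4 m[φ4→snow] = [T, F, T]
r4 m[φ4→sprk] = [F, T, F]
r4 m[φ5→slip] = [T, F, T]
r4 m[φ5→snow] = [T, T, T]
r4 m[φ6→snow] = [F, T, T]
r4 m[wet→φ0] = [F, T, T]
r4 m[wet→φ1] = [T, T, T]
r4 m[wet→φ3] = [F, T, T]
r4 m[cld→φ2] = [T, T, T]
r4 m[ice→φ1] = [T, T, T]
r4 m[ice→φ2] = [T, T, T]
r4 m[slip→φ5] = [T, T, T]
r4 m[snow→φ4] = [F, T, T]
r4 m[snow→φ5] = [F, F, T]
r4 m[snow→φ6] = [T, F, T]
r4 m[sprk→φ3] = [F, T, F]
r4 m[sprk→φ4] = [T, T, F]
r4 m[wind→φ0] = [T, T, T]
r5 m[φ0→wet] = [T, T, T]
r5 m[φ0→wind] = [T, T, T]
r5 m[φ1→wet] = [F, T, T]
r5 m[φ1→ice] = [T, T, T]
r5 m[φ2→cld] = [T, T, T]
r5 m[φ2→ice] = [T, T, T]
r5 m[φ3→wet] = [T, T, T]
r5 m[φ3→sprk] = [T, T, F]
r5 m[φ4→snow] = [T, F, T]
r5 m[φ4→sprk] = [F, T, F]
r5 m[φ5→slip] = [T, F, T]
r5 m[φ5→snow] = [T, T, T]
r5 m[φ6→snow] = [F, T, T]
r5 m[wet→φ0] = [F, T, T]
r5 m[wet→φ1] = [T, T, T]
r5 m[wet→φ3] = [F, T, T]
r5 m[cld→φ2] = [T, T, T]
r5 m[ice→φ1] = [T, T, T]
r5 m[ice→φ2] = [T, T, T]
r5 m[slip→φ5] = [T, T, T]
r5 m[snow→φ4] = [F, T, T]
r5 m[snow→φ5] = [F, F, T]
r5 m[snow→φ6] = [T, F, T]
r5 m[sprk→φ3] = [F, T, F]
r5 m[sprk→φ4] = [T, T, F]
r5 m[wind→φ0] = [T, T, T]
fixed point reached at round 5
b[wet] = ⊗ incoming = [F, T, T]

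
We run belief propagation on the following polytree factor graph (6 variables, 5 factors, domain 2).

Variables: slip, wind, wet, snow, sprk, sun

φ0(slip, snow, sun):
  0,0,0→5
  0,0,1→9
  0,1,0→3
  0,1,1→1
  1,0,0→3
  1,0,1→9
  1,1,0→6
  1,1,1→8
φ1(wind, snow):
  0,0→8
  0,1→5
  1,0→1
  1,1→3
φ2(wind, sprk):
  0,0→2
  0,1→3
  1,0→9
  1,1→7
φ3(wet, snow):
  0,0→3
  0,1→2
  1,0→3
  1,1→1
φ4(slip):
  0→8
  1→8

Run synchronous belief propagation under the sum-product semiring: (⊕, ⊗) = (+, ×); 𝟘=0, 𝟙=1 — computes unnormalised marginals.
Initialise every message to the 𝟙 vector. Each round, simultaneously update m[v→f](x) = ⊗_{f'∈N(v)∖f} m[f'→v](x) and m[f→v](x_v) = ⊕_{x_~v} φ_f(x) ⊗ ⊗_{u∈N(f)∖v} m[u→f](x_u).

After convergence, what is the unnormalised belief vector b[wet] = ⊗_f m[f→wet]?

init: all messages = 𝟙 over 2 values
r1 m[φ0→slip] = [18, 26]
r1 m[φ0→snow] = [26, 18]
r1 m[φ0→sun] = [17, 27]
r1 m[φ1→wind] = [13, 4]
r1 m[φ1→snow] = [9, 8]
r1 m[φ2→wind] = [5, 16]
r1 m[φ2→sprk] = [11, 10]
r1 m[φ3→wet] = [5, 4]
r1 m[φ3→snow] = [6, 3]
r1 m[φ4→slip] = [8, 8]
r1 m[slip→φ0] = [1, 1]
r1 m[slip→φ4] = [1, 1]
r1 m[wind→φ1] = [1, 1]
r1 m[wind→φ2] = [1, 1]
r1 m[wet→φ3] = [1, 1]
r1 m[snow→φ0] = [1, 1]
r1 m[snow→φ1] = [1, 1]
r1 m[snow→φ3] = [1, 1]
r1 m[sprk→φ2] = [1, 1]
r1 m[sun→φ0] = [1, 1]
r2 m[φ0→slip] = [18, 26]
r2 m[φ0→snow] = [26, 18]
r2 m[φ0→sun] = [17, 27]
r2 m[φ1→wind] = [13, 4]
r2 m[φ1→snow] = [9, 8]
r2 m[φ2→wind] = [5, 16]
r2 m[φ2→sprk] = [11, 10]
r2 m[φ3→wet] = [5, 4]
r2 m[φ3→snow] = [6, 3]
r2 m[φ4→slip] = [8, 8]
r2 m[slip→φ0] = [8, 8]
r2 m[slip→φ4] = [18, 26]
r2 m[wind→φ1] = [5, 16]
r2 m[wind→φ2] = [13, 4]
r2 m[wet→φ3] = [1, 1]
r2 m[snow→φ0] = [54, 24]
r2 m[snow→φ1] = [156, 54]
r2 m[snow→φ3] = [234, 144]
r2 m[sprk→φ2] = [1, 1]
r2 m[sun→φ0] = [1, 1]
r3 m[φ0→slip] = [852, 984]
r3 m[φ0→snow] = [208, 144]
r3 m[φ0→sun] = [5184, 9504]
r3 m[φ1→wind] = [1518, 318]
r3 m[φ1→snow] = [56, 73]
r3 m[φ2→wind] = [5, 16]
r3 m[φ2→sprk] = [62, 67]
r3 m[φ3→wet] = [990, 846]
r3 m[φ3→snow] = [6, 3]
r3 m[φ4→slip] = [8, 8]
r3 m[slip→φ0] = [8, 8]
r3 m[slip→φ4] = [18, 26]
r3 m[wind→φ1] = [5, 16]
r3 m[wind→φ2] = [13, 4]
r3 m[wet→φ3] = [1, 1]
r3 m[snow→φ0] = [54, 24]
r3 m[snow→φ1] = [156, 54]
r3 m[snow→φ3] = [234, 144]
r3 m[sprk→φ2] = [1, 1]
r3 m[sun→φ0] = [1, 1]
r4 m[φ0→slip] = [852, 984]
r4 m[φ0→snow] = [208, 144]
r4 m[φ0→sun] = [5184, 9504]
r4 m[φ1→wind] = [1518, 318]
r4 m[φ1→snow] = [56, 73]
r4 m[φ2→wind] = [5, 16]
r4 m[φ2→sprk] = [62, 67]
r4 m[φ3→wet] = [990, 846]
r4 m[φ3→snow] = [6, 3]
r4 m[φ4→slip] = [8, 8]
r4 m[slip→φ0] = [8, 8]
r4 m[slip→φ4] = [852, 984]
r4 m[wind→φ1] = [5, 16]
r4 m[wind→φ2] = [1518, 318]
r4 m[wet→φ3] = [1, 1]
r4 m[snow→φ0] = [336, 219]
r4 m[snow→φ1] = [1248, 432]
r4 m[snow→φ3] = [11648, 10512]
r4 m[sprk→φ2] = [1, 1]
r4 m[sun→φ0] = [1, 1]
r5 m[φ0→slip] = [5580, 7098]
r5 m[φ0→snow] = [208, 144]
r5 m[φ0→sun] = [37272, 64152]
r5 m[φ1→wind] = [12144, 2544]
r5 m[φ1→snow] = [56, 73]
r5 m[φ2→wind] = [5, 16]
r5 m[φ2→sprk] = [5898, 6780]
r5 m[φ3→wet] = [55968, 45456]
r5 m[φ3→snow] = [6, 3]
r5 m[φ4→slip] = [8, 8]
r5 m[slip→φ0] = [8, 8]
r5 m[slip→φ4] = [852, 984]
r5 m[wind→φ1] = [5, 16]
r5 m[wind→φ2] = [1518, 318]
r5 m[wet→φ3] = [1, 1]
r5 m[snow→φ0] = [336, 219]
r5 m[snow→φ1] = [1248, 432]
r5 m[snow→φ3] = [11648, 10512]
r5 m[sprk→φ2] = [1, 1]
r5 m[sun→φ0] = [1, 1]
r6 m[φ0→slip] = [5580, 7098]
r6 m[φ0→snow] = [208, 144]
r6 m[φ0→sun] = [37272, 64152]
r6 m[φ1→wind] = [12144, 2544]
r6 m[φ1→snow] = [56, 73]
r6 m[φ2→wind] = [5, 16]
r6 m[φ2→sprk] = [5898, 6780]
r6 m[φ3→wet] = [55968, 45456]
r6 m[φ3→snow] = [6, 3]
r6 m[φ4→slip] = [8, 8]
r6 m[slip→φ0] = [8, 8]
r6 m[slip→φ4] = [5580, 7098]
r6 m[wind→φ1] = [5, 16]
r6 m[wind→φ2] = [12144, 2544]
r6 m[wet→φ3] = [1, 1]
r6 m[snow→φ0] = [336, 219]
r6 m[snow→φ1] = [1248, 432]
r6 m[snow→φ3] = [11648, 10512]
r6 m[sprk→φ2] = [1, 1]
r6 m[sun→φ0] = [1, 1]
r7 m[φ0→slip] = [5580, 7098]
r7 m[φ0→snow] = [208, 144]
r7 m[φ0→sun] = [37272, 64152]
r7 m[φ1→wind] = [12144, 2544]
r7 m[φ1→snow] = [56, 73]
r7 m[φ2→wind] = [5, 16]
r7 m[φ2→sprk] = [47184, 54240]
r7 m[φ3→wet] = [55968, 45456]
r7 m[φ3→snow] = [6, 3]
r7 m[φ4→slip] = [8, 8]
r7 m[slip→φ0] = [8, 8]
r7 m[slip→φ4] = [5580, 7098]
r7 m[wind→φ1] = [5, 16]
r7 m[wind→φ2] = [12144, 2544]
r7 m[wet→φ3] = [1, 1]
r7 m[snow→φ0] = [336, 219]
r7 m[snow→φ1] = [1248, 432]
r7 m[snow→φ3] = [11648, 10512]
r7 m[sprk→φ2] = [1, 1]
r7 m[sun→φ0] = [1, 1]
r8 m[φ0→slip] = [5580, 7098]
r8 m[φ0→snow] = [208, 144]
r8 m[φ0→sun] = [37272, 64152]
r8 m[φ1→wind] = [12144, 2544]
r8 m[φ1→snow] = [56, 73]
r8 m[φ2→wind] = [5, 16]
r8 m[φ2→sprk] = [47184, 54240]
r8 m[φ3→wet] = [55968, 45456]
r8 m[φ3→snow] = [6, 3]
r8 m[φ4→slip] = [8, 8]
r8 m[slip→φ0] = [8, 8]
r8 m[slip→φ4] = [5580, 7098]
r8 m[wind→φ1] = [5, 16]
r8 m[wind→φ2] = [12144, 2544]
r8 m[wet→φ3] = [1, 1]
r8 m[snow→φ0] = [336, 219]
r8 m[snow→φ1] = [1248, 432]
r8 m[snow→φ3] = [11648, 10512]
r8 m[sprk→φ2] = [1, 1]
r8 m[sun→φ0] = [1, 1]
fixed point reached at round 8
b[wet] = ⊗ incoming = [55968, 45456]

b[wet] = [55968, 45456]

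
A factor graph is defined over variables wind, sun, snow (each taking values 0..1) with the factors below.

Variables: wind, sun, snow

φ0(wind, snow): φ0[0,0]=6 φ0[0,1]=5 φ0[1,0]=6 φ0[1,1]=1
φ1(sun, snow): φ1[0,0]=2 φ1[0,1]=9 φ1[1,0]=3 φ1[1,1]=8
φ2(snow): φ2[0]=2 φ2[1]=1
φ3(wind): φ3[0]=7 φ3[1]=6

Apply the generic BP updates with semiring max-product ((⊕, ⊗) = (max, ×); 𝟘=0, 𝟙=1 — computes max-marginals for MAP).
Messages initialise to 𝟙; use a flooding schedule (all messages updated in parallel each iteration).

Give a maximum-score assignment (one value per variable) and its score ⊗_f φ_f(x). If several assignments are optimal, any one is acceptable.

init: all messages = 𝟙 over 2 values
r1 m[φ0→wind] = [6, 6]
r1 m[φ0→snow] = [6, 5]
r1 m[φ1→sun] = [9, 8]
r1 m[φ1→snow] = [3, 9]
r1 m[φ2→snow] = [2, 1]
r1 m[φ3→wind] = [7, 6]
r1 m[wind→φ0] = [1, 1]
r1 m[wind→φ3] = [1, 1]
r1 m[sun→φ1] = [1, 1]
r1 m[snow→φ0] = [1, 1]
r1 m[snow→φ1] = [1, 1]
r1 m[snow→φ2] = [1, 1]
r2 m[φ0→wind] = [6, 6]
r2 m[φ0→snow] = [6, 5]
r2 m[φ1→sun] = [9, 8]
r2 m[φ1→snow] = [3, 9]
r2 m[φ2→snow] = [2, 1]
r2 m[φ3→wind] = [7, 6]
r2 m[wind→φ0] = [7, 6]
r2 m[wind→φ3] = [6, 6]
r2 m[sun→φ1] = [1, 1]
r2 m[snow→φ0] = [6, 9]
r2 m[snow→φ1] = [12, 5]
r2 m[snow→φ2] = [18, 45]
r3 m[φ0→wind] = [45, 36]
r3 m[φ0→snow] = [42, 35]
r3 m[φ1→sun] = [45, 40]
r3 m[φ1→snow] = [3, 9]
r3 m[φ2→snow] = [2, 1]
r3 m[φ3→wind] = [7, 6]
r3 m[wind→φ0] = [7, 6]
r3 m[wind→φ3] = [6, 6]
r3 m[sun→φ1] = [1, 1]
r3 m[snow→φ0] = [6, 9]
r3 m[snow→φ1] = [12, 5]
r3 m[snow→φ2] = [18, 45]
r4 m[φ0→wind] = [45, 36]
r4 m[φ0→snow] = [42, 35]
r4 m[φ1→sun] = [45, 40]
r4 m[φ1→snow] = [3, 9]
r4 m[φ2→snow] = [2, 1]
r4 m[φ3→wind] = [7, 6]
r4 m[wind→φ0] = [7, 6]
r4 m[wind→φ3] = [45, 36]
r4 m[sun→φ1] = [1, 1]
r4 m[snow→φ0] = [6, 9]
r4 m[snow→φ1] = [84, 35]
r4 m[snow→φ2] = [126, 315]
r5 m[φ0→wind] = [45, 36]
r5 m[φ0→snow] = [42, 35]
r5 m[φ1→sun] = [315, 280]
r5 m[φ1→snow] = [3, 9]
r5 m[φ2→snow] = [2, 1]
r5 m[φ3→wind] = [7, 6]
r5 m[wind→φ0] = [7, 6]
r5 m[wind→φ3] = [45, 36]
r5 m[sun→φ1] = [1, 1]
r5 m[snow→φ0] = [6, 9]
r5 m[snow→φ1] = [84, 35]
r5 m[snow→φ2] = [126, 315]
r6 m[φ0→wind] = [45, 36]
r6 m[φ0→snow] = [42, 35]
r6 m[φ1→sun] = [315, 280]
r6 m[φ1→snow] = [3, 9]
r6 m[φ2→snow] = [2, 1]
r6 m[φ3→wind] = [7, 6]
r6 m[wind→φ0] = [7, 6]
r6 m[wind→φ3] = [45, 36]
r6 m[sun→φ1] = [1, 1]
r6 m[snow→φ0] = [6, 9]
r6 m[snow→φ1] = [84, 35]
r6 m[snow→φ2] = [126, 315]
fixed point reached at round 6
traceback from wind: (wind=0, sun=0, snow=1), score=315

assignment: (wind=0, sun=0, snow=1); score = 315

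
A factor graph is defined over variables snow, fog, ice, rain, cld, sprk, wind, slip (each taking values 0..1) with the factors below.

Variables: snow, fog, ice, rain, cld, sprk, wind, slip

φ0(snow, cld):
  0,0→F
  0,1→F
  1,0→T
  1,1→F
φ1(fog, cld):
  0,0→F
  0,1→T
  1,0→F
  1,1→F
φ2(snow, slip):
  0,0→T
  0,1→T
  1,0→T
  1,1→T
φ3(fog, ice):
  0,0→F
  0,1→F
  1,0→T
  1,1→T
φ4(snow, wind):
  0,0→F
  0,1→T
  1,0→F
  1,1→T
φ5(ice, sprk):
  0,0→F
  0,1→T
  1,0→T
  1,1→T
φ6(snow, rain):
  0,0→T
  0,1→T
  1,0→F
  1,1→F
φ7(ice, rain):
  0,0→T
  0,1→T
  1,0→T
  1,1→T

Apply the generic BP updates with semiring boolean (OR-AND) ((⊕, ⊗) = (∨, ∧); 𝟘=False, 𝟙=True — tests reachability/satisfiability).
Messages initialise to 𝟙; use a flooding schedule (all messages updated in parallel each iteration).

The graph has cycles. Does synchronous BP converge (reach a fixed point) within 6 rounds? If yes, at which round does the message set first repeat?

NOT CONVERGED within 6 rounds

init: all messages = 𝟙 over 2 values
r1 m[φ0→snow] = [F, T]
r1 m[φ0→cld] = [T, F]
r1 m[φ1→fog] = [T, F]
r1 m[φ1→cld] = [F, T]
r1 m[φ2→snow] = [T, T]
r1 m[φ2→slip] = [T, T]
r1 m[φ3→fog] = [F, T]
r1 m[φ3→ice] = [T, T]
r1 m[φ4→snow] = [T, T]
r1 m[φ4→wind] = [F, T]
r1 m[φ5→ice] = [T, T]
r1 m[φ5→sprk] = [T, T]
r1 m[φ6→snow] = [T, F]
r1 m[φ6→rain] = [T, T]
r1 m[φ7→ice] = [T, T]
r1 m[φ7→rain] = [T, T]
r1 m[snow→φ0] = [T, T]
r1 m[snow→φ2] = [T, T]
r1 m[snow→φ4] = [T, T]
r1 m[snow→φ6] = [T, T]
r1 m[fog→φ1] = [T, T]
r1 m[fog→φ3] = [T, T]
r1 m[ice→φ3] = [T, T]
r1 m[ice→φ5] = [T, T]
r1 m[ice→φ7] = [T, T]
r1 m[rain→φ6] = [T, T]
r1 m[rain→φ7] = [T, T]
r1 m[cld→φ0] = [T, T]
r1 m[cld→φ1] = [T, T]
r1 m[sprk→φ5] = [T, T]
r1 m[wind→φ4] = [T, T]
r1 m[slip→φ2] = [T, T]
r2 m[φ0→snow] = [F, T]
r2 m[φ0→cld] = [T, F]
r2 m[φ1→fog] = [T, F]
r2 m[φ1→cld] = [F, T]
r2 m[φ2→snow] = [T, T]
r2 m[φ2→slip] = [T, T]
r2 m[φ3→fog] = [F, T]
r2 m[φ3→ice] = [T, T]
r2 m[φ4→snow] = [T, T]
r2 m[φ4→wind] = [F, T]
r2 m[φ5→ice] = [T, T]
r2 m[φ5→sprk] = [T, T]
r2 m[φ6→snow] = [T, F]
r2 m[φ6→rain] = [T, T]
r2 m[φ7→ice] = [T, T]
r2 m[φ7→rain] = [T, T]
r2 m[snow→φ0] = [T, F]
r2 m[snow→φ2] = [F, F]
r2 m[snow→φ4] = [F, F]
r2 m[snow→φ6] = [F, T]
r2 m[fog→φ1] = [F, T]
r2 m[fog→φ3] = [T, F]
r2 m[ice→φ3] = [T, T]
r2 m[ice→φ5] = [T, T]
r2 m[ice→φ7] = [T, T]
r2 m[rain→φ6] = [T, T]
r2 m[rain→φ7] = [T, T]
r2 m[cld→φ0] = [F, T]
r2 m[cld→φ1] = [T, F]
r2 m[sprk→φ5] = [T, T]
r2 m[wind→φ4] = [T, T]
r2 m[slip→φ2] = [T, T]
r3 m[φ0→snow] = [F, F]
r3 m[φ0→cld] = [F, F]
r3 m[φ1→fog] = [F, F]
r3 m[φ1→cld] = [F, F]
r3 m[φ2→snow] = [T, T]
r3 m[φ2→slip] = [F, F]
r3 m[φ3→fog] = [F, T]
r3 m[φ3→ice] = [F, F]
r3 m[φ4→snow] = [T, T]
r3 m[φ4→wind] = [F, F]
r3 m[φ5→ice] = [T, T]
r3 m[φ5→sprk] = [T, T]
r3 m[φ6→snow] = [T, F]
r3 m[φ6→rain] = [F, F]
r3 m[φ7→ice] = [T, T]
r3 m[φ7→rain] = [T, T]
r3 m[snow→φ0] = [T, F]
r3 m[snow→φ2] = [F, F]
r3 m[snow→φ4] = [F, F]
r3 m[snow→φ6] = [F, T]
r3 m[fog→φ1] = [F, T]
r3 m[fog→φ3] = [T, F]
r3 m[ice→φ3] = [T, T]
r3 m[ice→φ5] = [T, T]
r3 m[ice→φ7] = [T, T]
r3 m[rain→φ6] = [T, T]
r3 m[rain→φ7] = [T, T]
r3 m[cld→φ0] = [F, T]
r3 m[cld→φ1] = [T, F]
r3 m[sprk→φ5] = [T, T]
r3 m[wind→φ4] = [T, T]
r3 m[slip→φ2] = [T, T]
r4 m[φ0→snow] = [F, F]
r4 m[φ0→cld] = [F, F]
r4 m[φ1→fog] = [F, F]
r4 m[φ1→cld] = [F, F]
r4 m[φ2→snow] = [T, T]
r4 m[φ2→slip] = [F, F]
r4 m[φ3→fog] = [F, T]
r4 m[φ3→ice] = [F, F]
r4 m[φ4→snow] = [T, T]
r4 m[φ4→wind] = [F, F]
r4 m[φ5→ice] = [T, T]
r4 m[φ5→sprk] = [T, T]
r4 m[φ6→snow] = [T, F]
r4 m[φ6→rain] = [F, F]
r4 m[φ7→ice] = [T, T]
r4 m[φ7→rain] = [T, T]
r4 m[snow→φ0] = [T, F]
r4 m[snow→φ2] = [F, F]
r4 m[snow→φ4] = [F, F]
r4 m[snow→φ6] = [F, F]
r4 m[fog→φ1] = [F, T]
r4 m[fog→φ3] = [F, F]
r4 m[ice→φ3] = [T, T]
r4 m[ice→φ5] = [F, F]
r4 m[ice→φ7] = [F, F]
r4 m[rain→φ6] = [T, T]
r4 m[rain→φ7] = [F, F]
r4 m[cld→φ0] = [F, F]
r4 m[cld→φ1] = [F, F]
r4 m[sprk→φ5] = [T, T]
r4 m[wind→φ4] = [T, T]
r4 m[slip→φ2] = [T, T]
r5 m[φ0→snow] = [F, F]
r5 m[φ0→cld] = [F, F]
r5 m[φ1→fog] = [F, F]
r5 m[φ1→cld] = [F, F]
r5 m[φ2→snow] = [T, T]
r5 m[φ2→slip] = [F, F]
r5 m[φ3→fog] = [F, T]
r5 m[φ3→ice] = [F, F]
r5 m[φ4→snow] = [T, T]
r5 m[φ4→wind] = [F, F]
r5 m[φ5→ice] = [T, T]
r5 m[φ5→sprk] = [F, F]
r5 m[φ6→snow] = [T, F]
r5 m[φ6→rain] = [F, F]
r5 m[φ7→ice] = [F, F]
r5 m[φ7→rain] = [F, F]
r5 m[snow→φ0] = [T, F]
r5 m[snow→φ2] = [F, F]
r5 m[snow→φ4] = [F, F]
r5 m[snow→φ6] = [F, F]
r5 m[fog→φ1] = [F, T]
r5 m[fog→φ3] = [F, F]
r5 m[ice→φ3] = [T, T]
r5 m[ice→φ5] = [F, F]
r5 m[ice→φ7] = [F, F]
r5 m[rain→φ6] = [T, T]
r5 m[rain→φ7] = [F, F]
r5 m[cld→φ0] = [F, F]
r5 m[cld→φ1] = [F, F]
r5 m[sprk→φ5] = [T, T]
r5 m[wind→φ4] = [T, T]
r5 m[slip→φ2] = [T, T]
r6 m[φ0→snow] = [F, F]
r6 m[φ0→cld] = [F, F]
r6 m[φ1→fog] = [F, F]
r6 m[φ1→cld] = [F, F]
r6 m[φ2→snow] = [T, T]
r6 m[φ2→slip] = [F, F]
r6 m[φ3→fog] = [F, T]
r6 m[φ3→ice] = [F, F]
r6 m[φ4→snow] = [T, T]
r6 m[φ4→wind] = [F, F]
r6 m[φ5→ice] = [T, T]
r6 m[φ5→sprk] = [F, F]
r6 m[φ6→snow] = [T, F]
r6 m[φ6→rain] = [F, F]
r6 m[φ7→ice] = [F, F]
r6 m[φ7→rain] = [F, F]
r6 m[snow→φ0] = [T, F]
r6 m[snow→φ2] = [F, F]
r6 m[snow→φ4] = [F, F]
r6 m[snow→φ6] = [F, F]
r6 m[fog→φ1] = [F, T]
r6 m[fog→φ3] = [F, F]
r6 m[ice→φ3] = [F, F]
r6 m[ice→φ5] = [F, F]
r6 m[ice→φ7] = [F, F]
r6 m[rain→φ6] = [F, F]
r6 m[rain→φ7] = [F, F]
r6 m[cld→φ0] = [F, F]
r6 m[cld→φ1] = [F, F]
r6 m[sprk→φ5] = [T, T]
r6 m[wind→φ4] = [T, T]
r6 m[slip→φ2] = [T, T]
no fixed point within 6 rounds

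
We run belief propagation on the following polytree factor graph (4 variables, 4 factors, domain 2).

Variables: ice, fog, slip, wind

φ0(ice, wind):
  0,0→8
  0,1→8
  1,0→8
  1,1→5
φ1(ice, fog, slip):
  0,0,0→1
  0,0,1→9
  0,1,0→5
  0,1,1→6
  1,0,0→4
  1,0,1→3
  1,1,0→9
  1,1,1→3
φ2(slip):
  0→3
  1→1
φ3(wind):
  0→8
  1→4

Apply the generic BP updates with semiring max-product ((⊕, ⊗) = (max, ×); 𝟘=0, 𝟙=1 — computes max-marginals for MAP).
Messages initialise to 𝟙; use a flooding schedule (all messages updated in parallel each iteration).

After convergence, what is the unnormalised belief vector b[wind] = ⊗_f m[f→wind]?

b[wind] = [1728, 540]

init: all messages = 𝟙 over 2 values
r1 m[φ0→ice] = [8, 8]
r1 m[φ0→wind] = [8, 8]
r1 m[φ1→ice] = [9, 9]
r1 m[φ1→fog] = [9, 9]
r1 m[φ1→slip] = [9, 9]
r1 m[φ2→slip] = [3, 1]
r1 m[φ3→wind] = [8, 4]
r1 m[ice→φ0] = [1, 1]
r1 m[ice→φ1] = [1, 1]
r1 m[fog→φ1] = [1, 1]
r1 m[slip→φ1] = [1, 1]
r1 m[slip→φ2] = [1, 1]
r1 m[wind→φ0] = [1, 1]
r1 m[wind→φ3] = [1, 1]
r2 m[φ0→ice] = [8, 8]
r2 m[φ0→wind] = [8, 8]
r2 m[φ1→ice] = [9, 9]
r2 m[φ1→fog] = [9, 9]
r2 m[φ1→slip] = [9, 9]
r2 m[φ2→slip] = [3, 1]
r2 m[φ3→wind] = [8, 4]
r2 m[ice→φ0] = [9, 9]
r2 m[ice→φ1] = [8, 8]
r2 m[fog→φ1] = [1, 1]
r2 m[slip→φ1] = [3, 1]
r2 m[slip→φ2] = [9, 9]
r2 m[wind→φ0] = [8, 4]
r2 m[wind→φ3] = [8, 8]
r3 m[φ0→ice] = [64, 64]
r3 m[φ0→wind] = [72, 72]
r3 m[φ1→ice] = [15, 27]
r3 m[φ1→fog] = [96, 216]
r3 m[φ1→slip] = [72, 72]
r3 m[φ2→slip] = [3, 1]
r3 m[φ3→wind] = [8, 4]
r3 m[ice→φ0] = [9, 9]
r3 m[ice→φ1] = [8, 8]
r3 m[fog→φ1] = [1, 1]
r3 m[slip→φ1] = [3, 1]
r3 m[slip→φ2] = [9, 9]
r3 m[wind→φ0] = [8, 4]
r3 m[wind→φ3] = [8, 8]
r4 m[φ0→ice] = [64, 64]
r4 m[φ0→wind] = [72, 72]
r4 m[φ1→ice] = [15, 27]
r4 m[φ1→fog] = [96, 216]
r4 m[φ1→slip] = [72, 72]
r4 m[φ2→slip] = [3, 1]
r4 m[φ3→wind] = [8, 4]
r4 m[ice→φ0] = [15, 27]
r4 m[ice→φ1] = [64, 64]
r4 m[fog→φ1] = [1, 1]
r4 m[slip→φ1] = [3, 1]
r4 m[slip→φ2] = [72, 72]
r4 m[wind→φ0] = [8, 4]
r4 m[wind→φ3] = [72, 72]
r5 m[φ0→ice] = [64, 64]
r5 m[φ0→wind] = [216, 135]
r5 m[φ1→ice] = [15, 27]
r5 m[φ1→fog] = [768, 1728]
r5 m[φ1→slip] = [576, 576]
r5 m[φ2→slip] = [3, 1]
r5 m[φ3→wind] = [8, 4]
r5 m[ice→φ0] = [15, 27]
r5 m[ice→φ1] = [64, 64]
r5 m[fog→φ1] = [1, 1]
r5 m[slip→φ1] = [3, 1]
r5 m[slip→φ2] = [72, 72]
r5 m[wind→φ0] = [8, 4]
r5 m[wind→φ3] = [72, 72]
r6 m[φ0→ice] = [64, 64]
r6 m[φ0→wind] = [216, 135]
r6 m[φ1→ice] = [15, 27]
r6 m[φ1→fog] = [768, 1728]
r6 m[φ1→slip] = [576, 576]
r6 m[φ2→slip] = [3, 1]
r6 m[φ3→wind] = [8, 4]
r6 m[ice→φ0] = [15, 27]
r6 m[ice→φ1] = [64, 64]
r6 m[fog→φ1] = [1, 1]
r6 m[slip→φ1] = [3, 1]
r6 m[slip→φ2] = [576, 576]
r6 m[wind→φ0] = [8, 4]
r6 m[wind→φ3] = [216, 135]
r7 m[φ0→ice] = [64, 64]
r7 m[φ0→wind] = [216, 135]
r7 m[φ1→ice] = [15, 27]
r7 m[φ1→fog] = [768, 1728]
r7 m[φ1→slip] = [576, 576]
r7 m[φ2→slip] = [3, 1]
r7 m[φ3→wind] = [8, 4]
r7 m[ice→φ0] = [15, 27]
r7 m[ice→φ1] = [64, 64]
r7 m[fog→φ1] = [1, 1]
r7 m[slip→φ1] = [3, 1]
r7 m[slip→φ2] = [576, 576]
r7 m[wind→φ0] = [8, 4]
r7 m[wind→φ3] = [216, 135]
fixed point reached at round 7
b[wind] = ⊗ incoming = [1728, 540]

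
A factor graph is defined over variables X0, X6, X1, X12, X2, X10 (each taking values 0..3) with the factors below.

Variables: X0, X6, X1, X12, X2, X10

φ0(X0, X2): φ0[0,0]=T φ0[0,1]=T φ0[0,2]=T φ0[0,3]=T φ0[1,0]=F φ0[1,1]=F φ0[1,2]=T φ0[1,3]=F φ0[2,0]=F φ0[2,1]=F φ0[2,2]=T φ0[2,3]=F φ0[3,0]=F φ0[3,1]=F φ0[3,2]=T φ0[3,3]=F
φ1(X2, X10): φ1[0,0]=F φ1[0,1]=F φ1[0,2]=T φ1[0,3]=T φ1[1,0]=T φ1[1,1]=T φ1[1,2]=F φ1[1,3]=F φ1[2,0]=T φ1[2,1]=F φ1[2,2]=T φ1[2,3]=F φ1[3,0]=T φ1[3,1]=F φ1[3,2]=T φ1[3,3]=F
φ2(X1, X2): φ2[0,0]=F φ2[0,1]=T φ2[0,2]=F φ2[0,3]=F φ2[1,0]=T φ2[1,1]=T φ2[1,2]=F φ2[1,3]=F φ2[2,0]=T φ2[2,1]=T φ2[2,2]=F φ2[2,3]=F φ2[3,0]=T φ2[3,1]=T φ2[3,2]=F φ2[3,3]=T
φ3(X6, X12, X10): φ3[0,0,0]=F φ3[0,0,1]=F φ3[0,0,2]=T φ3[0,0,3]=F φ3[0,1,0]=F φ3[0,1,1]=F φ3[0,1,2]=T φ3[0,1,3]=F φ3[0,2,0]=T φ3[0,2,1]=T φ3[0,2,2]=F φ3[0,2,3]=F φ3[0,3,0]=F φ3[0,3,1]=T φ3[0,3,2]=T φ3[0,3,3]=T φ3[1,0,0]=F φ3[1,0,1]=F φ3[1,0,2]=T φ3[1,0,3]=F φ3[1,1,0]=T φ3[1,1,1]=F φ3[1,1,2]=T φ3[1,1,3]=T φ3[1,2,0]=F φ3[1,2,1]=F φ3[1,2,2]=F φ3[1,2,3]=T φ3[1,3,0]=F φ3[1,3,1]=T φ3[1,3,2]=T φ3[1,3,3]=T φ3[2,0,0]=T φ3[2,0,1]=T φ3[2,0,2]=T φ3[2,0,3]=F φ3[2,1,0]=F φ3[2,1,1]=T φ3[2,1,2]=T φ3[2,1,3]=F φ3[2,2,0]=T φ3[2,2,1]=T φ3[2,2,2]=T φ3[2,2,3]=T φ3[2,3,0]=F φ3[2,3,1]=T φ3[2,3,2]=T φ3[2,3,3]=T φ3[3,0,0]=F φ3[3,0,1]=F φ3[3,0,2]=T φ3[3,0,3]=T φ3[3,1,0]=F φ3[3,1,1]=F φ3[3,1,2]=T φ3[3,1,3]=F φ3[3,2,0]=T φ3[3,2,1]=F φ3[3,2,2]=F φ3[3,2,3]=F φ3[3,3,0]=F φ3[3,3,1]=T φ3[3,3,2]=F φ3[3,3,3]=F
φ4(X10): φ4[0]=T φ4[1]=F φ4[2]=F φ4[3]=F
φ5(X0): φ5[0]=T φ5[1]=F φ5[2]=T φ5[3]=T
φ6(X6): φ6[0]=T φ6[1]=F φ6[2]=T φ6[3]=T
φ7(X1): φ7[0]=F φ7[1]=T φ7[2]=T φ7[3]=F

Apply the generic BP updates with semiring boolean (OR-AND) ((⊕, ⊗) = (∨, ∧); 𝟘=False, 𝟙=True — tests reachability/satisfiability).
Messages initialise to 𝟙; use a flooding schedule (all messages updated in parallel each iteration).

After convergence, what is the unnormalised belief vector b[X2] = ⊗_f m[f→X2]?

b[X2] = [F, T, F, F]

init: all messages = 𝟙 over 4 values
r1 m[φ0→X0] = [T, T, T, T]
r1 m[φ0→X2] = [T, T, T, T]
r1 m[φ1→X2] = [T, T, T, T]
r1 m[φ1→X10] = [T, T, T, T]
r1 m[φ2→X1] = [T, T, T, T]
r1 m[φ2→X2] = [T, T, F, T]
r1 m[φ3→X6] = [T, T, T, T]
r1 m[φ3→X12] = [T, T, T, T]
r1 m[φ3→X10] = [T, T, T, T]
r1 m[φ4→X10] = [T, F, F, F]
r1 m[φ5→X0] = [T, F, T, T]
r1 m[φ6→X6] = [T, F, T, T]
r1 m[φ7→X1] = [F, T, T, F]
r1 m[X0→φ0] = [T, T, T, T]
r1 m[X0→φ5] = [T, T, T, T]
r1 m[X6→φ3] = [T, T, T, T]
r1 m[X6→φ6] = [T, T, T, T]
r1 m[X1→φ2] = [T, T, T, T]
r1 m[X1→φ7] = [T, T, T, T]
r1 m[X12→φ3] = [T, T, T, T]
r1 m[X2→φ0] = [T, T, T, T]
r1 m[X2→φ1] = [T, T, T, T]
r1 m[X2→φ2] = [T, T, T, T]
r1 m[X10→φ1] = [T, T, T, T]
r1 m[X10→φ3] = [T, T, T, T]
r1 m[X10→φ4] = [T, T, T, T]
r2 m[φ0→X0] = [T, T, T, T]
r2 m[φ0→X2] = [T, T, T, T]
r2 m[φ1→X2] = [T, T, T, T]
r2 m[φ1→X10] = [T, T, T, T]
r2 m[φ2→X1] = [T, T, T, T]
r2 m[φ2→X2] = [T, T, F, T]
r2 m[φ3→X6] = [T, T, T, T]
r2 m[φ3→X12] = [T, T, T, T]
r2 m[φ3→X10] = [T, T, T, T]
r2 m[φ4→X10] = [T, F, F, F]
r2 m[φ5→X0] = [T, F, T, T]
r2 m[φ6→X6] = [T, F, T, T]
r2 m[φ7→X1] = [F, T, T, F]
r2 m[X0→φ0] = [T, F, T, T]
r2 m[X0→φ5] = [T, T, T, T]
r2 m[X6→φ3] = [T, F, T, T]
r2 m[X6→φ6] = [T, T, T, T]
r2 m[X1→φ2] = [F, T, T, F]
r2 m[X1→φ7] = [T, T, T, T]
r2 m[X12→φ3] = [T, T, T, T]
r2 m[X2→φ0] = [T, T, F, T]
r2 m[X2→φ1] = [T, T, F, T]
r2 m[X2→φ2] = [T, T, T, T]
r2 m[X10→φ1] = [T, F, F, F]
r2 m[X10→φ3] = [T, F, F, F]
r2 m[X10→φ4] = [T, T, T, T]
r3 m[φ0→X0] = [T, F, F, F]
r3 m[φ0→X2] = [T, T, T, T]
r3 m[φ1→X2] = [F, T, T, T]
r3 m[φ1→X10] = [T, T, T, T]
r3 m[φ2→X1] = [T, T, T, T]
r3 m[φ2→X2] = [T, T, F, F]
r3 m[φ3→X6] = [T, T, T, T]
r3 m[φ3→X12] = [T, F, T, F]
r3 m[φ3→X10] = [T, T, T, T]
r3 m[φ4→X10] = [T, F, F, F]
r3 m[φ5→X0] = [T, F, T, T]
r3 m[φ6→X6] = [T, F, T, T]
r3 m[φ7→X1] = [F, T, T, F]
r3 m[X0→φ0] = [T, F, T, T]
r3 m[X0→φ5] = [T, T, T, T]
r3 m[X6→φ3] = [T, F, T, T]
r3 m[X6→φ6] = [T, T, T, T]
r3 m[X1→φ2] = [F, T, T, F]
r3 m[X1→φ7] = [T, T, T, T]
r3 m[X12→φ3] = [T, T, T, T]
r3 m[X2→φ0] = [T, T, F, T]
r3 m[X2→φ1] = [T, T, F, T]
r3 m[X2→φ2] = [T, T, T, T]
r3 m[X10→φ1] = [T, F, F, F]
r3 m[X10→φ3] = [T, F, F, F]
r3 m[X10→φ4] = [T, T, T, T]
r4 m[φ0→X0] = [T, F, F, F]
r4 m[φ0→X2] = [T, T, T, T]
r4 m[φ1→X2] = [F, T, T, T]
r4 m[φ1→X10] = [T, T, T, T]
r4 m[φ2→X1] = [T, T, T, T]
r4 m[φ2→X2] = [T, T, F, F]
r4 m[φ3→X6] = [T, T, T, T]
r4 m[φ3→X12] = [T, F, T, F]
r4 m[φ3→X10] = [T, T, T, T]
r4 m[φ4→X10] = [T, F, F, F]
r4 m[φ5→X0] = [T, F, T, T]
r4 m[φ6→X6] = [T, F, T, T]
r4 m[φ7→X1] = [F, T, T, F]
r4 m[X0→φ0] = [T, F, T, T]
r4 m[X0→φ5] = [T, F, F, F]
r4 m[X6→φ3] = [T, F, T, T]
r4 m[X6→φ6] = [T, T, T, T]
r4 m[X1→φ2] = [F, T, T, F]
r4 m[X1→φ7] = [T, T, T, T]
r4 m[X12→φ3] = [T, T, T, T]
r4 m[X2→φ0] = [F, T, F, F]
r4 m[X2→φ1] = [T, T, F, F]
r4 m[X2→φ2] = [F, T, T, T]
r4 m[X10→φ1] = [T, F, F, F]
r4 m[X10→φ3] = [T, F, F, F]
r4 m[X10→φ4] = [T, T, T, T]
r5 m[φ0→X0] = [T, F, F, F]
r5 m[φ0→X2] = [T, T, T, T]
r5 m[φ1→X2] = [F, T, T, T]
r5 m[φ1→X10] = [T, T, T, T]
r5 m[φ2→X1] = [T, T, T, T]
r5 m[φ2→X2] = [T, T, F, F]
r5 m[φ3→X6] = [T, T, T, T]
r5 m[φ3→X12] = [T, F, T, F]
r5 m[φ3→X10] = [T, T, T, T]
r5 m[φ4→X10] = [T, F, F, F]
r5 m[φ5→X0] = [T, F, T, T]
r5 m[φ6→X6] = [T, F, T, T]
r5 m[φ7→X1] = [F, T, T, F]
r5 m[X0→φ0] = [T, F, T, T]
r5 m[X0→φ5] = [T, F, F, F]
r5 m[X6→φ3] = [T, F, T, T]
r5 m[X6→φ6] = [T, T, T, T]
r5 m[X1→φ2] = [F, T, T, F]
r5 m[X1→φ7] = [T, T, T, T]
r5 m[X12→φ3] = [T, T, T, T]
r5 m[X2→φ0] = [F, T, F, F]
r5 m[X2→φ1] = [T, T, F, F]
r5 m[X2→φ2] = [F, T, T, T]
r5 m[X10→φ1] = [T, F, F, F]
r5 m[X10→φ3] = [T, F, F, F]
r5 m[X10→φ4] = [T, T, T, T]
fixed point reached at round 5
b[X2] = ⊗ incoming = [F, T, F, F]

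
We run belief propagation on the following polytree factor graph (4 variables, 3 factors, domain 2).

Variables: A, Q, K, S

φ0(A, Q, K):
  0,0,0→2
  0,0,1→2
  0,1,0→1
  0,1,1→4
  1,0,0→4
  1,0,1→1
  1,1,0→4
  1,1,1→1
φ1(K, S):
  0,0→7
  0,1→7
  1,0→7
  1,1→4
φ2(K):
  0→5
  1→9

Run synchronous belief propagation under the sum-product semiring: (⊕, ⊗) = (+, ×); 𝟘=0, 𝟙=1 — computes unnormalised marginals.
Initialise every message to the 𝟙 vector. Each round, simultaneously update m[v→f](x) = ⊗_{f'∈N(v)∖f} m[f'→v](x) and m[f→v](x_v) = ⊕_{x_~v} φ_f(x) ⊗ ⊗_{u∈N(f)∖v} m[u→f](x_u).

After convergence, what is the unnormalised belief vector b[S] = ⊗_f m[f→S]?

b[S] = [889, 673]

init: all messages = 𝟙 over 2 values
r1 m[φ0→A] = [9, 10]
r1 m[φ0→Q] = [9, 10]
r1 m[φ0→K] = [11, 8]
r1 m[φ1→K] = [14, 11]
r1 m[φ1→S] = [14, 11]
r1 m[φ2→K] = [5, 9]
r1 m[A→φ0] = [1, 1]
r1 m[Q→φ0] = [1, 1]
r1 m[K→φ0] = [1, 1]
r1 m[K→φ1] = [1, 1]
r1 m[K→φ2] = [1, 1]
r1 m[S→φ1] = [1, 1]
r2 m[φ0→A] = [9, 10]
r2 m[φ0→Q] = [9, 10]
r2 m[φ0→K] = [11, 8]
r2 m[φ1→K] = [14, 11]
r2 m[φ1→S] = [14, 11]
r2 m[φ2→K] = [5, 9]
r2 m[A→φ0] = [1, 1]
r2 m[Q→φ0] = [1, 1]
r2 m[K→φ0] = [70, 99]
r2 m[K→φ1] = [55, 72]
r2 m[K→φ2] = [154, 88]
r2 m[S→φ1] = [1, 1]
r3 m[φ0→A] = [804, 758]
r3 m[φ0→Q] = [717, 845]
r3 m[φ0→K] = [11, 8]
r3 m[φ1→K] = [14, 11]
r3 m[φ1→S] = [889, 673]
r3 m[φ2→K] = [5, 9]
r3 m[A→φ0] = [1, 1]
r3 m[Q→φ0] = [1, 1]
r3 m[K→φ0] = [70, 99]
r3 m[K→φ1] = [55, 72]
r3 m[K→φ2] = [154, 88]
r3 m[S→φ1] = [1, 1]
r4 m[φ0→A] = [804, 758]
r4 m[φ0→Q] = [717, 845]
r4 m[φ0→K] = [11, 8]
r4 m[φ1→K] = [14, 11]
r4 m[φ1→S] = [889, 673]
r4 m[φ2→K] = [5, 9]
r4 m[A→φ0] = [1, 1]
r4 m[Q→φ0] = [1, 1]
r4 m[K→φ0] = [70, 99]
r4 m[K→φ1] = [55, 72]
r4 m[K→φ2] = [154, 88]
r4 m[S→φ1] = [1, 1]
fixed point reached at round 4
b[S] = ⊗ incoming = [889, 673]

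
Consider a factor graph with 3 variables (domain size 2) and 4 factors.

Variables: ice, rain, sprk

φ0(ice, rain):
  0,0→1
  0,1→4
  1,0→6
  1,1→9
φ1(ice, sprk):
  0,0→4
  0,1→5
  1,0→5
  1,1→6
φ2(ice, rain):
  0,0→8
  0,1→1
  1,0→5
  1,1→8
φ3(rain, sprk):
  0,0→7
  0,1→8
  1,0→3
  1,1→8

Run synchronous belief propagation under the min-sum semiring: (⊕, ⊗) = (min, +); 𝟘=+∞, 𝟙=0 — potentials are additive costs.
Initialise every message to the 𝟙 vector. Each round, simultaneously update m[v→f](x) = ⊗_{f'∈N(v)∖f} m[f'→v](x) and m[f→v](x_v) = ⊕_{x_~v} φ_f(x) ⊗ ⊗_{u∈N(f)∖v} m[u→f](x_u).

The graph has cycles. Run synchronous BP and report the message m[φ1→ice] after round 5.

init: all messages = 𝟙 over 2 values
r1 m[φ0→ice] = [1, 6]
r1 m[φ0→rain] = [1, 4]
r1 m[φ1→ice] = [4, 5]
r1 m[φ1→sprk] = [4, 5]
r1 m[φ2→ice] = [1, 5]
r1 m[φ2→rain] = [5, 1]
r1 m[φ3→rain] = [7, 3]
r1 m[φ3→sprk] = [3, 8]
r1 m[ice→φ0] = [0, 0]
r1 m[ice→φ1] = [0, 0]
r1 m[ice→φ2] = [0, 0]
r1 m[rain→φ0] = [0, 0]
r1 m[rain→φ2] = [0, 0]
r1 m[rain→φ3] = [0, 0]
r1 m[sprk→φ1] = [0, 0]
r1 m[sprk→φ3] = [0, 0]
r2 m[φ0→ice] = [1, 6]
r2 m[φ0→rain] = [1, 4]
r2 m[φ1→ice] = [4, 5]
r2 m[φ1→sprk] = [4, 5]
r2 m[φ2→ice] = [1, 5]
r2 m[φ2→rain] = [5, 1]
r2 m[φ3→rain] = [7, 3]
r2 m[φ3→sprk] = [3, 8]
r2 m[ice→φ0] = [5, 10]
r2 m[ice→φ1] = [2, 11]
r2 m[ice→φ2] = [5, 11]
r2 m[rain→φ0] = [12, 4]
r2 m[rain→φ2] = [8, 7]
r2 m[rain→φ3] = [6, 5]
r2 m[sprk→φ1] = [3, 8]
r2 m[sprk→φ3] = [4, 5]
r3 m[φ0→ice] = [8, 13]
r3 m[φ0→rain] = [6, 9]
r3 m[φ1→ice] = [7, 8]
r3 m[φ1→sprk] = [6, 7]
r3 m[φ2→ice] = [8, 13]
r3 m[φ2→rain] = [13, 6]
r3 m[φ3→rain] = [11, 7]
r3 m[φ3→sprk] = [8, 13]
r3 m[ice→φ0] = [5, 10]
r3 m[ice→φ1] = [2, 11]
r3 m[ice→φ2] = [5, 11]
r3 m[rain→φ0] = [12, 4]
r3 m[rain→φ2] = [8, 7]
r3 m[rain→φ3] = [6, 5]
r3 m[sprk→φ1] = [3, 8]
r3 m[sprk→φ3] = [4, 5]
r4 m[φ0→ice] = [8, 13]
r4 m[φ0→rain] = [6, 9]
r4 m[φ1→ice] = [7, 8]
r4 m[φ1→sprk] = [6, 7]
r4 m[φ2→ice] = [8, 13]
r4 m[φ2→rain] = [13, 6]
r4 m[φ3→rain] = [11, 7]
r4 m[φ3→sprk] = [8, 13]
r4 m[ice→φ0] = [15, 21]
r4 m[ice→φ1] = [16, 26]
r4 m[ice→φ2] = [15, 21]
r4 m[rain→φ0] = [24, 13]
r4 m[rain→φ2] = [17, 16]
r4 m[rain→φ3] = [19, 15]
r4 m[sprk→φ1] = [8, 13]
r4 m[sprk→φ3] = [6, 7]
r5 m[φ0→ice] = [17, 22]
r5 m[φ0→rain] = [16, 19]
r5 m[φ1→ice] = [12, 13]
r5 m[φ1→sprk] = [20, 21]
r5 m[φ2→ice] = [17, 22]
r5 m[φ2→rain] = [23, 16]
r5 m[φ3→rain] = [13, 9]
r5 m[φ3→sprk] = [18, 23]
r5 m[ice→φ0] = [15, 21]
r5 m[ice→φ1] = [16, 26]
r5 m[ice→φ2] = [15, 21]
r5 m[rain→φ0] = [24, 13]
r5 m[rain→φ2] = [17, 16]
r5 m[rain→φ3] = [19, 15]
r5 m[sprk→φ1] = [8, 13]
r5 m[sprk→φ3] = [6, 7]

message @ round 5 = [12, 13]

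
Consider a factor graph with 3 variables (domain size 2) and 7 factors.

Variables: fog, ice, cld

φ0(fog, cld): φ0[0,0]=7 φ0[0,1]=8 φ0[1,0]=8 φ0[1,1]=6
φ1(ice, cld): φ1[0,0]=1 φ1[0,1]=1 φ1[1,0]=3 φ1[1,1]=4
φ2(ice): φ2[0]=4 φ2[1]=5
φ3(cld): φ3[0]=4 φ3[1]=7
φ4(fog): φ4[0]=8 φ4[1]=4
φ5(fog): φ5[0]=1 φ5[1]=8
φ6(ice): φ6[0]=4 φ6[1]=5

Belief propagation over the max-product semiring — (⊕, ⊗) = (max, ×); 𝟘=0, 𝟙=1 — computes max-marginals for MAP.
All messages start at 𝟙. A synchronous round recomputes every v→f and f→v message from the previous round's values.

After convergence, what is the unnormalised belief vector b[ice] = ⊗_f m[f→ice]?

init: all messages = 𝟙 over 2 values
r1 m[φ0→fog] = [8, 8]
r1 m[φ0→cld] = [8, 8]
r1 m[φ1→ice] = [1, 4]
r1 m[φ1→cld] = [3, 4]
r1 m[φ2→ice] = [4, 5]
r1 m[φ3→cld] = [4, 7]
r1 m[φ4→fog] = [8, 4]
r1 m[φ5→fog] = [1, 8]
r1 m[φ6→ice] = [4, 5]
r1 m[fog→φ0] = [1, 1]
r1 m[fog→φ4] = [1, 1]
r1 m[fog→φ5] = [1, 1]
r1 m[ice→φ1] = [1, 1]
r1 m[ice→φ2] = [1, 1]
r1 m[ice→φ6] = [1, 1]
r1 m[cld→φ0] = [1, 1]
r1 m[cld→φ1] = [1, 1]
r1 m[cld→φ3] = [1, 1]
r2 m[φ0→fog] = [8, 8]
r2 m[φ0→cld] = [8, 8]
r2 m[φ1→ice] = [1, 4]
r2 m[φ1→cld] = [3, 4]
r2 m[φ2→ice] = [4, 5]
r2 m[φ3→cld] = [4, 7]
r2 m[φ4→fog] = [8, 4]
r2 m[φ5→fog] = [1, 8]
r2 m[φ6→ice] = [4, 5]
r2 m[fog→φ0] = [8, 32]
r2 m[fog→φ4] = [8, 64]
r2 m[fog→φ5] = [64, 32]
r2 m[ice→φ1] = [16, 25]
r2 m[ice→φ2] = [4, 20]
r2 m[ice→φ6] = [4, 20]
r2 m[cld→φ0] = [12, 28]
r2 m[cld→φ1] = [32, 56]
r2 m[cld→φ3] = [24, 32]
r3 m[φ0→fog] = [224, 168]
r3 m[φ0→cld] = [256, 192]
r3 m[φ1→ice] = [56, 224]
r3 m[φ1→cld] = [75, 100]
r3 m[φ2→ice] = [4, 5]
r3 m[φ3→cld] = [4, 7]
r3 m[φ4→fog] = [8, 4]
r3 m[φ5→fog] = [1, 8]
r3 m[φ6→ice] = [4, 5]
r3 m[fog→φ0] = [8, 32]
r3 m[fog→φ4] = [8, 64]
r3 m[fog→φ5] = [64, 32]
r3 m[ice→φ1] = [16, 25]
r3 m[ice→φ2] = [4, 20]
r3 m[ice→φ6] = [4, 20]
r3 m[cld→φ0] = [12, 28]
r3 m[cld→φ1] = [32, 56]
r3 m[cld→φ3] = [24, 32]
r4 m[φ0→fog] = [224, 168]
r4 m[φ0→cld] = [256, 192]
r4 m[φ1→ice] = [56, 224]
r4 m[φ1→cld] = [75, 100]
r4 m[φ2→ice] = [4, 5]
r4 m[φ3→cld] = [4, 7]
r4 m[φ4→fog] = [8, 4]
r4 m[φ5→fog] = [1, 8]
r4 m[φ6→ice] = [4, 5]
r4 m[fog→φ0] = [8, 32]
r4 m[fog→φ4] = [224, 1344]
r4 m[fog→φ5] = [1792, 672]
r4 m[ice→φ1] = [16, 25]
r4 m[ice→φ2] = [224, 1120]
r4 m[ice→φ6] = [224, 1120]
r4 m[cld→φ0] = [300, 700]
r4 m[cld→φ1] = [1024, 1344]
r4 m[cld→φ3] = [19200, 19200]
r5 m[φ0→fog] = [5600, 4200]
r5 m[φ0→cld] = [256, 192]
r5 m[φ1→ice] = [1344, 5376]
r5 m[φ1→cld] = [75, 100]
r5 m[φ2→ice] = [4, 5]
r5 m[φ3→cld] = [4, 7]
r5 m[φ4→fog] = [8, 4]
r5 m[φ5→fog] = [1, 8]
r5 m[φ6→ice] = [4, 5]
r5 m[fog→φ0] = [8, 32]
r5 m[fog→φ4] = [224, 1344]
r5 m[fog→φ5] = [1792, 672]
r5 m[ice→φ1] = [16, 25]
r5 m[ice→φ2] = [224, 1120]
r5 m[ice→φ6] = [224, 1120]
r5 m[cld→φ0] = [300, 700]
r5 m[cld→φ1] = [1024, 1344]
r5 m[cld→φ3] = [19200, 19200]
r6 m[φ0→fog] = [5600, 4200]
r6 m[φ0→cld] = [256, 192]
r6 m[φ1→ice] = [1344, 5376]
r6 m[φ1→cld] = [75, 100]
r6 m[φ2→ice] = [4, 5]
r6 m[φ3→cld] = [4, 7]
r6 m[φ4→fog] = [8, 4]
r6 m[φ5→fog] = [1, 8]
r6 m[φ6→ice] = [4, 5]
r6 m[fog→φ0] = [8, 32]
r6 m[fog→φ4] = [5600, 33600]
r6 m[fog→φ5] = [44800, 16800]
r6 m[ice→φ1] = [16, 25]
r6 m[ice→φ2] = [5376, 26880]
r6 m[ice→φ6] = [5376, 26880]
r6 m[cld→φ0] = [300, 700]
r6 m[cld→φ1] = [1024, 1344]
r6 m[cld→φ3] = [19200, 19200]
r7 m[φ0→fog] = [5600, 4200]
r7 m[φ0→cld] = [256, 192]
r7 m[φ1→ice] = [1344, 5376]
r7 m[φ1→cld] = [75, 100]
r7 m[φ2→ice] = [4, 5]
r7 m[φ3→cld] = [4, 7]
r7 m[φ4→fog] = [8, 4]
r7 m[φ5→fog] = [1, 8]
r7 m[φ6→ice] = [4, 5]
r7 m[fog→φ0] = [8, 32]
r7 m[fog→φ4] = [5600, 33600]
r7 m[fog→φ5] = [44800, 16800]
r7 m[ice→φ1] = [16, 25]
r7 m[ice→φ2] = [5376, 26880]
r7 m[ice→φ6] = [5376, 26880]
r7 m[cld→φ0] = [300, 700]
r7 m[cld→φ1] = [1024, 1344]
r7 m[cld→φ3] = [19200, 19200]
fixed point reached at round 7
b[ice] = ⊗ incoming = [21504, 134400]

b[ice] = [21504, 134400]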